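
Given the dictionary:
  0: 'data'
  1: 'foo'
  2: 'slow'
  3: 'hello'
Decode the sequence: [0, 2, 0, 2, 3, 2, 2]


Look up each index in the dictionary:
  0 -> 'data'
  2 -> 'slow'
  0 -> 'data'
  2 -> 'slow'
  3 -> 'hello'
  2 -> 'slow'
  2 -> 'slow'

Decoded: "data slow data slow hello slow slow"


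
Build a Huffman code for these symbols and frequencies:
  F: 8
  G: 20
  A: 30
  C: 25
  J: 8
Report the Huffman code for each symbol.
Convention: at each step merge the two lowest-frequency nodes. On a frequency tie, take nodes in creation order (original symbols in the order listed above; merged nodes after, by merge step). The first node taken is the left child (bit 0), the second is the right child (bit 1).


Huffman tree construction:
Step 1: Merge F(8) + J(8) = 16
Step 2: Merge (F+J)(16) + G(20) = 36
Step 3: Merge C(25) + A(30) = 55
Step 4: Merge ((F+J)+G)(36) + (C+A)(55) = 91
Read each symbol's code off the tree from the root (left child = 0, right child = 1).

Codes:
  F: 000 (length 3)
  G: 01 (length 2)
  A: 11 (length 2)
  C: 10 (length 2)
  J: 001 (length 3)
Average code length: 198/91 = 2.1758 bits/symbol


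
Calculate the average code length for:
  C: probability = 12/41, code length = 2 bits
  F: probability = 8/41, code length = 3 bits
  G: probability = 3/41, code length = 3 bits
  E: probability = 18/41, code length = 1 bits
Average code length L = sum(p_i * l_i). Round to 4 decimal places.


Weighted contributions p_i * l_i:
  C: (12/41) * 2 = 24/41
  F: (8/41) * 3 = 24/41
  G: (3/41) * 3 = 9/41
  E: (18/41) * 1 = 18/41
Sum = (24 + 24 + 9 + 18)/41 = 75/41

L = 75/41 = 1.8293 bits/symbol


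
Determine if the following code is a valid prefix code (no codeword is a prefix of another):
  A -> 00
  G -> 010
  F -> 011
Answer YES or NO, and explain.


Checking each pair (does one codeword prefix another?):
  A='00' vs G='010': no prefix
  A='00' vs F='011': no prefix
  G='010' vs A='00': no prefix
  G='010' vs F='011': no prefix
  F='011' vs A='00': no prefix
  F='011' vs G='010': no prefix
No violation found over all pairs.

YES -- this is a valid prefix code. No codeword is a prefix of any other codeword.


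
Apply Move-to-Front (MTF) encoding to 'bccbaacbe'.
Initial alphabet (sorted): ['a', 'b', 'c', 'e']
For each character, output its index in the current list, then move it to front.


MTF encoding:
'b': index 1 in ['a', 'b', 'c', 'e'] -> ['b', 'a', 'c', 'e']
'c': index 2 in ['b', 'a', 'c', 'e'] -> ['c', 'b', 'a', 'e']
'c': index 0 in ['c', 'b', 'a', 'e'] -> ['c', 'b', 'a', 'e']
'b': index 1 in ['c', 'b', 'a', 'e'] -> ['b', 'c', 'a', 'e']
'a': index 2 in ['b', 'c', 'a', 'e'] -> ['a', 'b', 'c', 'e']
'a': index 0 in ['a', 'b', 'c', 'e'] -> ['a', 'b', 'c', 'e']
'c': index 2 in ['a', 'b', 'c', 'e'] -> ['c', 'a', 'b', 'e']
'b': index 2 in ['c', 'a', 'b', 'e'] -> ['b', 'c', 'a', 'e']
'e': index 3 in ['b', 'c', 'a', 'e'] -> ['e', 'b', 'c', 'a']


Output: [1, 2, 0, 1, 2, 0, 2, 2, 3]


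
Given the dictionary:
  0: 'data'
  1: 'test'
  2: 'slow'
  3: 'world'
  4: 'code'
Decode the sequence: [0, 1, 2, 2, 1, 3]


Look up each index in the dictionary:
  0 -> 'data'
  1 -> 'test'
  2 -> 'slow'
  2 -> 'slow'
  1 -> 'test'
  3 -> 'world'

Decoded: "data test slow slow test world"


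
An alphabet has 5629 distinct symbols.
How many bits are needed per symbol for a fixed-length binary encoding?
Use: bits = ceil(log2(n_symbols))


log2(5629) = 12.4587
Bracket: 2^12 = 4096 < 5629 <= 2^13 = 8192
So ceil(log2(5629)) = 13

bits = ceil(log2(5629)) = ceil(12.4587) = 13 bits


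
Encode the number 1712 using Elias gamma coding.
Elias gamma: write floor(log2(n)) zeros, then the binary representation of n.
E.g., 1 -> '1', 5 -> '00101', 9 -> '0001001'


num_bits = floor(log2(1712)) + 1 = 11
leading_zeros = num_bits - 1 = 10
binary(1712) = 11010110000

Elias gamma(1712) = '0000000000' + '11010110000' = 000000000011010110000 (21 bits)


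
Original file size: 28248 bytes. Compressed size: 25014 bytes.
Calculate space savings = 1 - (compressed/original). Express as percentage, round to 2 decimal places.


ratio = compressed/original = 25014/28248 = 0.885514
savings = 1 - ratio = 1 - 0.885514 = 0.114486
as a percentage: 0.114486 * 100 = 11.45%

Space savings = 1 - 25014/28248 = 11.45%


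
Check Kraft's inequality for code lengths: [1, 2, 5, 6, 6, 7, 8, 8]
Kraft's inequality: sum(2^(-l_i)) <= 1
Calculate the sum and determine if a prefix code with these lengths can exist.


Sum = 2^(-1) + 2^(-2) + 2^(-5) + 2^(-6) + 2^(-6) + 2^(-7) + 2^(-8) + 2^(-8)
    = 0.5 + 0.25 + 0.03125 + 0.015625 + 0.015625 + 0.0078125 + 0.00390625 + 0.00390625
    = 212/256 = 0.828125
Since 0.828125 <= 1, Kraft's inequality IS satisfied.
A prefix code with these lengths CAN exist.

Kraft sum = 0.828125. Satisfied.


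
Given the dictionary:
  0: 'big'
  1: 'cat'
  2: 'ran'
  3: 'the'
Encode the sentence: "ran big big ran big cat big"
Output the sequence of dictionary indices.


Look up each word in the dictionary:
  'ran' -> 2
  'big' -> 0
  'big' -> 0
  'ran' -> 2
  'big' -> 0
  'cat' -> 1
  'big' -> 0

Encoded: [2, 0, 0, 2, 0, 1, 0]


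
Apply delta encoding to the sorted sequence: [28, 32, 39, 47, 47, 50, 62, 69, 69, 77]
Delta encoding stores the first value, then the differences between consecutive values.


First value: 28
Deltas:
  32 - 28 = 4
  39 - 32 = 7
  47 - 39 = 8
  47 - 47 = 0
  50 - 47 = 3
  62 - 50 = 12
  69 - 62 = 7
  69 - 69 = 0
  77 - 69 = 8


Delta encoded: [28, 4, 7, 8, 0, 3, 12, 7, 0, 8]


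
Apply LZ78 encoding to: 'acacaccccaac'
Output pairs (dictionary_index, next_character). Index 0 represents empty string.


LZ78 encoding steps:
Dictionary: {0: ''}
Step 1: w='' (idx 0), next='a' -> output (0, 'a'), add 'a' as idx 1
Step 2: w='' (idx 0), next='c' -> output (0, 'c'), add 'c' as idx 2
Step 3: w='a' (idx 1), next='c' -> output (1, 'c'), add 'ac' as idx 3
Step 4: w='ac' (idx 3), next='c' -> output (3, 'c'), add 'acc' as idx 4
Step 5: w='c' (idx 2), next='c' -> output (2, 'c'), add 'cc' as idx 5
Step 6: w='a' (idx 1), next='a' -> output (1, 'a'), add 'aa' as idx 6
Step 7: w='c' (idx 2), end of input -> output (2, '')


Encoded: [(0, 'a'), (0, 'c'), (1, 'c'), (3, 'c'), (2, 'c'), (1, 'a'), (2, '')]


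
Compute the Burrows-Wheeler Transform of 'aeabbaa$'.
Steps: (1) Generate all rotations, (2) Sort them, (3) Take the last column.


Rotations (sorted):
  0: $aeabbaa -> last char: a
  1: a$aeabba -> last char: a
  2: aa$aeabb -> last char: b
  3: abbaa$ae -> last char: e
  4: aeabbaa$ -> last char: $
  5: baa$aeab -> last char: b
  6: bbaa$aea -> last char: a
  7: eabbaa$a -> last char: a


BWT = aabe$baa


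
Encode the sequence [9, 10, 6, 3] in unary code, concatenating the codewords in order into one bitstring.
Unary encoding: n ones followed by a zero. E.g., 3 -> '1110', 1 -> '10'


Encode each number as n ones followed by a terminating 0:
  9 -> 1111111110 (10 bits)
  10 -> 11111111110 (11 bits)
  6 -> 1111110 (7 bits)
  3 -> 1110 (4 bits)
Total length = 10 + 11 + 7 + 4 = 32 bits.

Unary([9, 10, 6, 3]) = 11111111101111111111011111101110 (32 bits)


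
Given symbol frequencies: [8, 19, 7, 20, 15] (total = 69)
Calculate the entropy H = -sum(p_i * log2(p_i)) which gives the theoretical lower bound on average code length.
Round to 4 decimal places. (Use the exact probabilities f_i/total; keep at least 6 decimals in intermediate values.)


Per-symbol terms -p_i * log2(p_i) with p_i = f_i/69:
  p = 8/69 = 0.115942: log2(p) = -3.108524, -p*log2(p) = 0.360409
  p = 19/69 = 0.275362: log2(p) = -1.860597, -p*log2(p) = 0.512338
  p = 7/69 = 0.101449: log2(p) = -3.301170, -p*log2(p) = 0.334901
  p = 20/69 = 0.289855: log2(p) = -1.786596, -p*log2(p) = 0.517854
  p = 15/69 = 0.217391: log2(p) = -2.201634, -p*log2(p) = 0.478616
H = 0.360409 + 0.512338 + 0.334901 + 0.517854 + 0.478616 = 2.204118

H = 2.2041 bits/symbol


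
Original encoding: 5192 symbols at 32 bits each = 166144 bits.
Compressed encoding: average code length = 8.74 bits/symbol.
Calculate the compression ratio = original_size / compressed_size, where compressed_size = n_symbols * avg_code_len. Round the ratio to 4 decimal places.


original_size = n_symbols * orig_bits = 5192 * 32 = 166144 bits
compressed_size = n_symbols * avg_code_len = 5192 * 8.74 = 45378.08 bits
ratio = original_size / compressed_size = 166144 / 45378.08 = 3.6613

Compression ratio = 3.6613


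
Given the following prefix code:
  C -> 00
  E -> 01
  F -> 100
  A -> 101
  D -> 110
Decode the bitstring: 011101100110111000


Decoding step by step:
Bits 01 -> E
Bits 110 -> D
Bits 110 -> D
Bits 01 -> E
Bits 101 -> A
Bits 110 -> D
Bits 00 -> C


Decoded message: EDDEADC


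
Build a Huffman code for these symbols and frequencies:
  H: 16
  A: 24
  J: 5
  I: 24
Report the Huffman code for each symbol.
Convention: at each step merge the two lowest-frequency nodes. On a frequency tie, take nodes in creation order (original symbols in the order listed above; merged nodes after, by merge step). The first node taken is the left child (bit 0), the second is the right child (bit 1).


Huffman tree construction:
Step 1: Merge J(5) + H(16) = 21
Step 2: Merge (J+H)(21) + A(24) = 45
Step 3: Merge I(24) + ((J+H)+A)(45) = 69
Read each symbol's code off the tree from the root (left child = 0, right child = 1).

Codes:
  H: 101 (length 3)
  A: 11 (length 2)
  J: 100 (length 3)
  I: 0 (length 1)
Average code length: 135/69 = 1.9565 bits/symbol


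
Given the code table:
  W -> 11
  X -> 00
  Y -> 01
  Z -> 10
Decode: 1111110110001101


Decoding:
11 -> W
11 -> W
11 -> W
01 -> Y
10 -> Z
00 -> X
11 -> W
01 -> Y


Result: WWWYZXWY


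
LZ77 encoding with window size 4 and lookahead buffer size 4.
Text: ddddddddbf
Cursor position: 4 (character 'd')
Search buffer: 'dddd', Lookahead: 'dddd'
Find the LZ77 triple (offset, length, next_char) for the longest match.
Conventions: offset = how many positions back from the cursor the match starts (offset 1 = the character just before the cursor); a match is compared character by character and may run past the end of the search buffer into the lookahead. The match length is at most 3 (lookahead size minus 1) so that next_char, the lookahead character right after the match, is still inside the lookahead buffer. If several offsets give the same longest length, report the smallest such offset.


Try each offset into the search buffer:
  offset=1 (pos 3, char 'd'): match length 3
  offset=2 (pos 2, char 'd'): match length 3
  offset=3 (pos 1, char 'd'): match length 3
  offset=4 (pos 0, char 'd'): match length 3
Longest match has length 3, found at offsets 1, 2, 3, 4; take the smallest, offset 1.
next_char = character at position 4 + 3 = 7 -> 'd'

Best match: offset=1, length=3 (matching 'ddd' starting at position 3)
LZ77 triple: (1, 3, 'd')


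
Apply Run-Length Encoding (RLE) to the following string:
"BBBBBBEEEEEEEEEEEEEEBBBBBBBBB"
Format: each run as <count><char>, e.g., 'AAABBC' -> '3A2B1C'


Scanning runs left to right:
  i=0: run of 'B' x 6 -> '6B'
  i=6: run of 'E' x 14 -> '14E'
  i=20: run of 'B' x 9 -> '9B'

RLE = 6B14E9B


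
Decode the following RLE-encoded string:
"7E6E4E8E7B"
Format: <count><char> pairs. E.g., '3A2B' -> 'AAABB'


Expanding each <count><char> pair:
  7E -> 'EEEEEEE'
  6E -> 'EEEEEE'
  4E -> 'EEEE'
  8E -> 'EEEEEEEE'
  7B -> 'BBBBBBB'

Decoded = EEEEEEEEEEEEEEEEEEEEEEEEEBBBBBBB


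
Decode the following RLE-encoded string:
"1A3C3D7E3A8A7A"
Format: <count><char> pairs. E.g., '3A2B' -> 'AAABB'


Expanding each <count><char> pair:
  1A -> 'A'
  3C -> 'CCC'
  3D -> 'DDD'
  7E -> 'EEEEEEE'
  3A -> 'AAA'
  8A -> 'AAAAAAAA'
  7A -> 'AAAAAAA'

Decoded = ACCCDDDEEEEEEEAAAAAAAAAAAAAAAAAA


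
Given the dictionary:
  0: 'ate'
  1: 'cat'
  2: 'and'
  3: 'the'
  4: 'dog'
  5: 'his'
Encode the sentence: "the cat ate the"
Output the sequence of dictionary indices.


Look up each word in the dictionary:
  'the' -> 3
  'cat' -> 1
  'ate' -> 0
  'the' -> 3

Encoded: [3, 1, 0, 3]


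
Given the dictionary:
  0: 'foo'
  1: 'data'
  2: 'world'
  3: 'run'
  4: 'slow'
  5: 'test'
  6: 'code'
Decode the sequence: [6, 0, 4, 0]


Look up each index in the dictionary:
  6 -> 'code'
  0 -> 'foo'
  4 -> 'slow'
  0 -> 'foo'

Decoded: "code foo slow foo"


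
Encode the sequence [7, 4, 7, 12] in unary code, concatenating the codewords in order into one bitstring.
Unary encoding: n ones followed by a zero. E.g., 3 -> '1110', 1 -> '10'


Encode each number as n ones followed by a terminating 0:
  7 -> 11111110 (8 bits)
  4 -> 11110 (5 bits)
  7 -> 11111110 (8 bits)
  12 -> 1111111111110 (13 bits)
Total length = 8 + 5 + 8 + 13 = 34 bits.

Unary([7, 4, 7, 12]) = 1111111011110111111101111111111110 (34 bits)


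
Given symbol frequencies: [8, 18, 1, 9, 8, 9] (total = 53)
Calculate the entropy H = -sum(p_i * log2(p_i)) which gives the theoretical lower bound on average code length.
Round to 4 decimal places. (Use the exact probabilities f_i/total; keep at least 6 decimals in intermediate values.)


Per-symbol terms -p_i * log2(p_i) with p_i = f_i/53:
  p = 8/53 = 0.150943: log2(p) = -2.727920, -p*log2(p) = 0.411762
  p = 18/53 = 0.339623: log2(p) = -1.557995, -p*log2(p) = 0.529131
  p = 1/53 = 0.018868: log2(p) = -5.727920, -p*log2(p) = 0.108074
  p = 9/53 = 0.169811: log2(p) = -2.557995, -p*log2(p) = 0.434377
  p = 8/53 = 0.150943: log2(p) = -2.727920, -p*log2(p) = 0.411762
  p = 9/53 = 0.169811: log2(p) = -2.557995, -p*log2(p) = 0.434377
H = 0.411762 + 0.529131 + 0.108074 + 0.434377 + 0.411762 + 0.434377 = 2.329483

H = 2.3295 bits/symbol


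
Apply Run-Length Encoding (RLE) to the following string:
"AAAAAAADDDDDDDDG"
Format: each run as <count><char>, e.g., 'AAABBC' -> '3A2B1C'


Scanning runs left to right:
  i=0: run of 'A' x 7 -> '7A'
  i=7: run of 'D' x 8 -> '8D'
  i=15: run of 'G' x 1 -> '1G'

RLE = 7A8D1G


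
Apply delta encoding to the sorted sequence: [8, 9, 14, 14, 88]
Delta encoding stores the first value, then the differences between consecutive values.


First value: 8
Deltas:
  9 - 8 = 1
  14 - 9 = 5
  14 - 14 = 0
  88 - 14 = 74


Delta encoded: [8, 1, 5, 0, 74]


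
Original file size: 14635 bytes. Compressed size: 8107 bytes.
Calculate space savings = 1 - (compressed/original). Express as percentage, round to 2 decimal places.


ratio = compressed/original = 8107/14635 = 0.553946
savings = 1 - ratio = 1 - 0.553946 = 0.446054
as a percentage: 0.446054 * 100 = 44.61%

Space savings = 1 - 8107/14635 = 44.61%


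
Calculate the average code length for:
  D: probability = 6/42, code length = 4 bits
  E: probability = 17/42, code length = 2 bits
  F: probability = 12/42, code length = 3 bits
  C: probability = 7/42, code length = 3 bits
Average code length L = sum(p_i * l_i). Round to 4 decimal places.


Weighted contributions p_i * l_i:
  D: (6/42) * 4 = 24/42
  E: (17/42) * 2 = 34/42
  F: (12/42) * 3 = 36/42
  C: (7/42) * 3 = 21/42
Sum = (24 + 34 + 36 + 21)/42 = 115/42

L = 115/42 = 2.7381 bits/symbol


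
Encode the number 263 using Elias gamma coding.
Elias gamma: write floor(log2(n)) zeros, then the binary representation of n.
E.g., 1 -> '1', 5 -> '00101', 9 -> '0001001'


num_bits = floor(log2(263)) + 1 = 9
leading_zeros = num_bits - 1 = 8
binary(263) = 100000111

Elias gamma(263) = '00000000' + '100000111' = 00000000100000111 (17 bits)


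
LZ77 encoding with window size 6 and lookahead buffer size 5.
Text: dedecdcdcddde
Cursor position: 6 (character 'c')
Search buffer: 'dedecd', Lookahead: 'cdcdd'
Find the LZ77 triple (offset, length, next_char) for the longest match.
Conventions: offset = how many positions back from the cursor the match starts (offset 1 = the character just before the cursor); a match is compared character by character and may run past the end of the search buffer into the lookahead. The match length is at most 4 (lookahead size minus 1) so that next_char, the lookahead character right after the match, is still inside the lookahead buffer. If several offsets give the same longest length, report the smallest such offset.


Try each offset into the search buffer:
  offset=1 (pos 5, char 'd'): match length 0
  offset=2 (pos 4, char 'c'): match length 4
  offset=3 (pos 3, char 'e'): match length 0
  offset=4 (pos 2, char 'd'): match length 0
  offset=5 (pos 1, char 'e'): match length 0
  offset=6 (pos 0, char 'd'): match length 0
Longest match has length 4 at offset 2.
next_char = character at position 6 + 4 = 10 -> 'd'

Best match: offset=2, length=4 (matching 'cdcd' starting at position 4)
LZ77 triple: (2, 4, 'd')


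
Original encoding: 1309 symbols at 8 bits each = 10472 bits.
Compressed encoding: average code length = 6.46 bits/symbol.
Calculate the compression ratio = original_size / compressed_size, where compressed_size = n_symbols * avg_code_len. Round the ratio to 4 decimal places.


original_size = n_symbols * orig_bits = 1309 * 8 = 10472 bits
compressed_size = n_symbols * avg_code_len = 1309 * 6.46 = 8456.14 bits
ratio = original_size / compressed_size = 10472 / 8456.14 = 1.2384

Compression ratio = 1.2384


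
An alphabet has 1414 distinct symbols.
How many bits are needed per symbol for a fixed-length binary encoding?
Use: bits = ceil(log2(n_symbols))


log2(1414) = 10.4656
Bracket: 2^10 = 1024 < 1414 <= 2^11 = 2048
So ceil(log2(1414)) = 11

bits = ceil(log2(1414)) = ceil(10.4656) = 11 bits


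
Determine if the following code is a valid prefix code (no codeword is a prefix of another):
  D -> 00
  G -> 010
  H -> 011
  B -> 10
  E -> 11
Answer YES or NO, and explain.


Checking each pair (does one codeword prefix another?):
  D='00' vs G='010': no prefix
  D='00' vs H='011': no prefix
  D='00' vs B='10': no prefix
  D='00' vs E='11': no prefix
  G='010' vs D='00': no prefix
  G='010' vs H='011': no prefix
  G='010' vs B='10': no prefix
  G='010' vs E='11': no prefix
  H='011' vs D='00': no prefix
  H='011' vs G='010': no prefix
  H='011' vs B='10': no prefix
  H='011' vs E='11': no prefix
  B='10' vs D='00': no prefix
  B='10' vs G='010': no prefix
  B='10' vs H='011': no prefix
  B='10' vs E='11': no prefix
  E='11' vs D='00': no prefix
  E='11' vs G='010': no prefix
  E='11' vs H='011': no prefix
  E='11' vs B='10': no prefix
No violation found over all pairs.

YES -- this is a valid prefix code. No codeword is a prefix of any other codeword.


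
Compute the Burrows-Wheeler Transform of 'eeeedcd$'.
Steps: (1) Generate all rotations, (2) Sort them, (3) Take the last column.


Rotations (sorted):
  0: $eeeedcd -> last char: d
  1: cd$eeeed -> last char: d
  2: d$eeeedc -> last char: c
  3: dcd$eeee -> last char: e
  4: edcd$eee -> last char: e
  5: eedcd$ee -> last char: e
  6: eeedcd$e -> last char: e
  7: eeeedcd$ -> last char: $


BWT = ddceeee$


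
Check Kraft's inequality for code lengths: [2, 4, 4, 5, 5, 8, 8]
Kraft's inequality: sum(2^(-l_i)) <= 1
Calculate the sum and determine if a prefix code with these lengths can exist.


Sum = 2^(-2) + 2^(-4) + 2^(-4) + 2^(-5) + 2^(-5) + 2^(-8) + 2^(-8)
    = 0.25 + 0.0625 + 0.0625 + 0.03125 + 0.03125 + 0.00390625 + 0.00390625
    = 114/256 = 0.4453125
Since 0.4453125 <= 1, Kraft's inequality IS satisfied.
A prefix code with these lengths CAN exist.

Kraft sum = 0.4453125. Satisfied.


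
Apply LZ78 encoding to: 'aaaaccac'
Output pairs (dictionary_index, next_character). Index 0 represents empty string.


LZ78 encoding steps:
Dictionary: {0: ''}
Step 1: w='' (idx 0), next='a' -> output (0, 'a'), add 'a' as idx 1
Step 2: w='a' (idx 1), next='a' -> output (1, 'a'), add 'aa' as idx 2
Step 3: w='a' (idx 1), next='c' -> output (1, 'c'), add 'ac' as idx 3
Step 4: w='' (idx 0), next='c' -> output (0, 'c'), add 'c' as idx 4
Step 5: w='ac' (idx 3), end of input -> output (3, '')


Encoded: [(0, 'a'), (1, 'a'), (1, 'c'), (0, 'c'), (3, '')]


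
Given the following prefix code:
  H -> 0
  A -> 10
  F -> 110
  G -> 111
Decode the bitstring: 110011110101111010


Decoding step by step:
Bits 110 -> F
Bits 0 -> H
Bits 111 -> G
Bits 10 -> A
Bits 10 -> A
Bits 111 -> G
Bits 10 -> A
Bits 10 -> A


Decoded message: FHGAAGAA


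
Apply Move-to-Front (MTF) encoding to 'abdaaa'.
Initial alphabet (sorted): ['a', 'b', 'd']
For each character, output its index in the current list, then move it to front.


MTF encoding:
'a': index 0 in ['a', 'b', 'd'] -> ['a', 'b', 'd']
'b': index 1 in ['a', 'b', 'd'] -> ['b', 'a', 'd']
'd': index 2 in ['b', 'a', 'd'] -> ['d', 'b', 'a']
'a': index 2 in ['d', 'b', 'a'] -> ['a', 'd', 'b']
'a': index 0 in ['a', 'd', 'b'] -> ['a', 'd', 'b']
'a': index 0 in ['a', 'd', 'b'] -> ['a', 'd', 'b']


Output: [0, 1, 2, 2, 0, 0]


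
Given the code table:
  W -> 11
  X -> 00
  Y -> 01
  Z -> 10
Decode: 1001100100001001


Decoding:
10 -> Z
01 -> Y
10 -> Z
01 -> Y
00 -> X
00 -> X
10 -> Z
01 -> Y


Result: ZYZYXXZY


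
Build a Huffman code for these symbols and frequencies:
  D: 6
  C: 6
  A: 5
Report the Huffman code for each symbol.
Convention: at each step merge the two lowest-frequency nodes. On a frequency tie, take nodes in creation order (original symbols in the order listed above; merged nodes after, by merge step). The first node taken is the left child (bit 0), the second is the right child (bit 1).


Huffman tree construction:
Step 1: Merge A(5) + D(6) = 11
Step 2: Merge C(6) + (A+D)(11) = 17
Read each symbol's code off the tree from the root (left child = 0, right child = 1).

Codes:
  D: 11 (length 2)
  C: 0 (length 1)
  A: 10 (length 2)
Average code length: 28/17 = 1.6471 bits/symbol


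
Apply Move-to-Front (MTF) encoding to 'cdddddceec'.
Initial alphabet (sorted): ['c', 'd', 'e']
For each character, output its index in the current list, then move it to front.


MTF encoding:
'c': index 0 in ['c', 'd', 'e'] -> ['c', 'd', 'e']
'd': index 1 in ['c', 'd', 'e'] -> ['d', 'c', 'e']
'd': index 0 in ['d', 'c', 'e'] -> ['d', 'c', 'e']
'd': index 0 in ['d', 'c', 'e'] -> ['d', 'c', 'e']
'd': index 0 in ['d', 'c', 'e'] -> ['d', 'c', 'e']
'd': index 0 in ['d', 'c', 'e'] -> ['d', 'c', 'e']
'c': index 1 in ['d', 'c', 'e'] -> ['c', 'd', 'e']
'e': index 2 in ['c', 'd', 'e'] -> ['e', 'c', 'd']
'e': index 0 in ['e', 'c', 'd'] -> ['e', 'c', 'd']
'c': index 1 in ['e', 'c', 'd'] -> ['c', 'e', 'd']


Output: [0, 1, 0, 0, 0, 0, 1, 2, 0, 1]


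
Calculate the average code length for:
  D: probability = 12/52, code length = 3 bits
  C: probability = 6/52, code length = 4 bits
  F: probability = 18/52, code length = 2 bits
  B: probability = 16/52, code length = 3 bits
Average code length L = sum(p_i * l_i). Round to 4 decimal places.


Weighted contributions p_i * l_i:
  D: (12/52) * 3 = 36/52
  C: (6/52) * 4 = 24/52
  F: (18/52) * 2 = 36/52
  B: (16/52) * 3 = 48/52
Sum = (36 + 24 + 36 + 48)/52 = 144/52

L = 144/52 = 2.7692 bits/symbol


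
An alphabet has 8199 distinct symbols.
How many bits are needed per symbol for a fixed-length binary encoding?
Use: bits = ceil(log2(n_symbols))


log2(8199) = 13.0012
Bracket: 2^13 = 8192 < 8199 <= 2^14 = 16384
So ceil(log2(8199)) = 14

bits = ceil(log2(8199)) = ceil(13.0012) = 14 bits


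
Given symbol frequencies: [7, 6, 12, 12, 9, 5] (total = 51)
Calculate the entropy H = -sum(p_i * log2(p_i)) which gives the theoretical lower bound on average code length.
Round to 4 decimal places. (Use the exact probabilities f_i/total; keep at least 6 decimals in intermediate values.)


Per-symbol terms -p_i * log2(p_i) with p_i = f_i/51:
  p = 7/51 = 0.137255: log2(p) = -2.865070, -p*log2(p) = 0.393245
  p = 6/51 = 0.117647: log2(p) = -3.087463, -p*log2(p) = 0.363231
  p = 12/51 = 0.235294: log2(p) = -2.087463, -p*log2(p) = 0.491168
  p = 12/51 = 0.235294: log2(p) = -2.087463, -p*log2(p) = 0.491168
  p = 9/51 = 0.176471: log2(p) = -2.502500, -p*log2(p) = 0.441618
  p = 5/51 = 0.098039: log2(p) = -3.350497, -p*log2(p) = 0.328480
H = 0.393245 + 0.363231 + 0.491168 + 0.491168 + 0.441618 + 0.328480 = 2.508910

H = 2.5089 bits/symbol


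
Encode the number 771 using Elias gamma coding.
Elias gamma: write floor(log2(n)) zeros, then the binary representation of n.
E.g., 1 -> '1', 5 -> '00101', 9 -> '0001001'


num_bits = floor(log2(771)) + 1 = 10
leading_zeros = num_bits - 1 = 9
binary(771) = 1100000011

Elias gamma(771) = '000000000' + '1100000011' = 0000000001100000011 (19 bits)


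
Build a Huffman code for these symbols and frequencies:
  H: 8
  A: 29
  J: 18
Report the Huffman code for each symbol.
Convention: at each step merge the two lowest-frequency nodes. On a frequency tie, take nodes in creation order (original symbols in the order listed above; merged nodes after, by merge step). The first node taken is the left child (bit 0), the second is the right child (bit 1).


Huffman tree construction:
Step 1: Merge H(8) + J(18) = 26
Step 2: Merge (H+J)(26) + A(29) = 55
Read each symbol's code off the tree from the root (left child = 0, right child = 1).

Codes:
  H: 00 (length 2)
  A: 1 (length 1)
  J: 01 (length 2)
Average code length: 81/55 = 1.4727 bits/symbol


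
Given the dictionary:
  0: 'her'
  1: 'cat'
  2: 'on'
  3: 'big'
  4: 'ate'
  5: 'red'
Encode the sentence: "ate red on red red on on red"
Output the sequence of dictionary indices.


Look up each word in the dictionary:
  'ate' -> 4
  'red' -> 5
  'on' -> 2
  'red' -> 5
  'red' -> 5
  'on' -> 2
  'on' -> 2
  'red' -> 5

Encoded: [4, 5, 2, 5, 5, 2, 2, 5]


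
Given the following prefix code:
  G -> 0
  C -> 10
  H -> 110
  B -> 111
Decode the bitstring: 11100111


Decoding step by step:
Bits 111 -> B
Bits 0 -> G
Bits 0 -> G
Bits 111 -> B


Decoded message: BGGB


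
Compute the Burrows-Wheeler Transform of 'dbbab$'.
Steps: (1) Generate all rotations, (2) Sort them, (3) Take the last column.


Rotations (sorted):
  0: $dbbab -> last char: b
  1: ab$dbb -> last char: b
  2: b$dbba -> last char: a
  3: bab$db -> last char: b
  4: bbab$d -> last char: d
  5: dbbab$ -> last char: $


BWT = bbabd$


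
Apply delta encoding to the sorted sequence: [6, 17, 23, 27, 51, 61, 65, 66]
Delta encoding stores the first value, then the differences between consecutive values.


First value: 6
Deltas:
  17 - 6 = 11
  23 - 17 = 6
  27 - 23 = 4
  51 - 27 = 24
  61 - 51 = 10
  65 - 61 = 4
  66 - 65 = 1


Delta encoded: [6, 11, 6, 4, 24, 10, 4, 1]


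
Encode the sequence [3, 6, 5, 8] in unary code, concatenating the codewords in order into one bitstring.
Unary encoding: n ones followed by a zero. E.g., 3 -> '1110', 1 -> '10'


Encode each number as n ones followed by a terminating 0:
  3 -> 1110 (4 bits)
  6 -> 1111110 (7 bits)
  5 -> 111110 (6 bits)
  8 -> 111111110 (9 bits)
Total length = 4 + 7 + 6 + 9 = 26 bits.

Unary([3, 6, 5, 8]) = 11101111110111110111111110 (26 bits)


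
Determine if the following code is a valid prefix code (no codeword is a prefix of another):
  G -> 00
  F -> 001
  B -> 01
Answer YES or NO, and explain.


Checking each pair (does one codeword prefix another?):
  G='00' vs F='001': prefix -- VIOLATION

NO -- this is NOT a valid prefix code. G (00) is a prefix of F (001).


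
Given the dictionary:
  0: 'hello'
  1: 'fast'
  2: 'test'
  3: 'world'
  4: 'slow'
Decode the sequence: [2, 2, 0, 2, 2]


Look up each index in the dictionary:
  2 -> 'test'
  2 -> 'test'
  0 -> 'hello'
  2 -> 'test'
  2 -> 'test'

Decoded: "test test hello test test"


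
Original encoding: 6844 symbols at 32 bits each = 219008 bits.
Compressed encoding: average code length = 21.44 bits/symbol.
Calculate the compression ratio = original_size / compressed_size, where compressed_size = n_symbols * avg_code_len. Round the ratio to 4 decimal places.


original_size = n_symbols * orig_bits = 6844 * 32 = 219008 bits
compressed_size = n_symbols * avg_code_len = 6844 * 21.44 = 146735.36 bits
ratio = original_size / compressed_size = 219008 / 146735.36 = 1.4925

Compression ratio = 1.4925


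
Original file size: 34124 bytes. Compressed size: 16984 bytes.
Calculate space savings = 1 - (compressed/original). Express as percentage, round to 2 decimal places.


ratio = compressed/original = 16984/34124 = 0.497714
savings = 1 - ratio = 1 - 0.497714 = 0.502286
as a percentage: 0.502286 * 100 = 50.23%

Space savings = 1 - 16984/34124 = 50.23%


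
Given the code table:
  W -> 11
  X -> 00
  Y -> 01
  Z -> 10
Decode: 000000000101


Decoding:
00 -> X
00 -> X
00 -> X
00 -> X
01 -> Y
01 -> Y


Result: XXXXYY


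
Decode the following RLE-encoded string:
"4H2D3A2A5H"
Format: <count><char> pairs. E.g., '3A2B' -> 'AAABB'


Expanding each <count><char> pair:
  4H -> 'HHHH'
  2D -> 'DD'
  3A -> 'AAA'
  2A -> 'AA'
  5H -> 'HHHHH'

Decoded = HHHHDDAAAAAHHHHH


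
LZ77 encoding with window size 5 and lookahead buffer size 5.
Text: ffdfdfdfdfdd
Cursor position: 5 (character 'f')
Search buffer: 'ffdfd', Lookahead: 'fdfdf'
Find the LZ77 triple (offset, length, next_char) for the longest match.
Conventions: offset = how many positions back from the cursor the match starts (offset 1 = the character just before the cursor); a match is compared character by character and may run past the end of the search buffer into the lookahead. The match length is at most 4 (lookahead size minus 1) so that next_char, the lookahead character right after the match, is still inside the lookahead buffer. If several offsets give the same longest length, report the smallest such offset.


Try each offset into the search buffer:
  offset=1 (pos 4, char 'd'): match length 0
  offset=2 (pos 3, char 'f'): match length 4
  offset=3 (pos 2, char 'd'): match length 0
  offset=4 (pos 1, char 'f'): match length 4
  offset=5 (pos 0, char 'f'): match length 1
Longest match has length 4, found at offsets 2, 4; take the smallest, offset 2.
next_char = character at position 5 + 4 = 9 -> 'f'

Best match: offset=2, length=4 (matching 'fdfd' starting at position 3)
LZ77 triple: (2, 4, 'f')


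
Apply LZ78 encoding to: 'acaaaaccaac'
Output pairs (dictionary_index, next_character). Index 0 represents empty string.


LZ78 encoding steps:
Dictionary: {0: ''}
Step 1: w='' (idx 0), next='a' -> output (0, 'a'), add 'a' as idx 1
Step 2: w='' (idx 0), next='c' -> output (0, 'c'), add 'c' as idx 2
Step 3: w='a' (idx 1), next='a' -> output (1, 'a'), add 'aa' as idx 3
Step 4: w='aa' (idx 3), next='c' -> output (3, 'c'), add 'aac' as idx 4
Step 5: w='c' (idx 2), next='a' -> output (2, 'a'), add 'ca' as idx 5
Step 6: w='a' (idx 1), next='c' -> output (1, 'c'), add 'ac' as idx 6


Encoded: [(0, 'a'), (0, 'c'), (1, 'a'), (3, 'c'), (2, 'a'), (1, 'c')]


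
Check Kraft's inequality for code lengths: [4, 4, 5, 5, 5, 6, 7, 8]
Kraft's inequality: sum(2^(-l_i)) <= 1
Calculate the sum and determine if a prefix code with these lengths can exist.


Sum = 2^(-4) + 2^(-4) + 2^(-5) + 2^(-5) + 2^(-5) + 2^(-6) + 2^(-7) + 2^(-8)
    = 0.0625 + 0.0625 + 0.03125 + 0.03125 + 0.03125 + 0.015625 + 0.0078125 + 0.00390625
    = 63/256 = 0.24609375
Since 0.24609375 <= 1, Kraft's inequality IS satisfied.
A prefix code with these lengths CAN exist.

Kraft sum = 0.24609375. Satisfied.


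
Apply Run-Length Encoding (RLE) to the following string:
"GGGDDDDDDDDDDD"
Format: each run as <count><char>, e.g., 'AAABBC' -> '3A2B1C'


Scanning runs left to right:
  i=0: run of 'G' x 3 -> '3G'
  i=3: run of 'D' x 11 -> '11D'

RLE = 3G11D


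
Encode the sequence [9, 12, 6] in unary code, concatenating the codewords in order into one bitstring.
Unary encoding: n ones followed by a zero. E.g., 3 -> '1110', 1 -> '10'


Encode each number as n ones followed by a terminating 0:
  9 -> 1111111110 (10 bits)
  12 -> 1111111111110 (13 bits)
  6 -> 1111110 (7 bits)
Total length = 10 + 13 + 7 = 30 bits.

Unary([9, 12, 6]) = 111111111011111111111101111110 (30 bits)


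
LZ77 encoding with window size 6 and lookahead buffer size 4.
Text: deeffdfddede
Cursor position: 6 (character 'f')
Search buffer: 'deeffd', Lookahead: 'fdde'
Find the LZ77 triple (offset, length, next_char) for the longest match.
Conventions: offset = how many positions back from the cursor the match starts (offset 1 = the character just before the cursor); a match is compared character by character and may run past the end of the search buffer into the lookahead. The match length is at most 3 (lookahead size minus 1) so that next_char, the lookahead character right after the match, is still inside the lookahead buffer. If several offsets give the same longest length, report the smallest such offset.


Try each offset into the search buffer:
  offset=1 (pos 5, char 'd'): match length 0
  offset=2 (pos 4, char 'f'): match length 2
  offset=3 (pos 3, char 'f'): match length 1
  offset=4 (pos 2, char 'e'): match length 0
  offset=5 (pos 1, char 'e'): match length 0
  offset=6 (pos 0, char 'd'): match length 0
Longest match has length 2 at offset 2.
next_char = character at position 6 + 2 = 8 -> 'd'

Best match: offset=2, length=2 (matching 'fd' starting at position 4)
LZ77 triple: (2, 2, 'd')


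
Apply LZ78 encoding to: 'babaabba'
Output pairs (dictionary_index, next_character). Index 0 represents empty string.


LZ78 encoding steps:
Dictionary: {0: ''}
Step 1: w='' (idx 0), next='b' -> output (0, 'b'), add 'b' as idx 1
Step 2: w='' (idx 0), next='a' -> output (0, 'a'), add 'a' as idx 2
Step 3: w='b' (idx 1), next='a' -> output (1, 'a'), add 'ba' as idx 3
Step 4: w='a' (idx 2), next='b' -> output (2, 'b'), add 'ab' as idx 4
Step 5: w='ba' (idx 3), end of input -> output (3, '')


Encoded: [(0, 'b'), (0, 'a'), (1, 'a'), (2, 'b'), (3, '')]


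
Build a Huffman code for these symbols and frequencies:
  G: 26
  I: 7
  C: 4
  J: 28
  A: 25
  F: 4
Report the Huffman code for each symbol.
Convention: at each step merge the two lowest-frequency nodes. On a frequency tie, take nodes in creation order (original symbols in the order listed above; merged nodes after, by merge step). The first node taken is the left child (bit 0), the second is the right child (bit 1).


Huffman tree construction:
Step 1: Merge C(4) + F(4) = 8
Step 2: Merge I(7) + (C+F)(8) = 15
Step 3: Merge (I+(C+F))(15) + A(25) = 40
Step 4: Merge G(26) + J(28) = 54
Step 5: Merge ((I+(C+F))+A)(40) + (G+J)(54) = 94
Read each symbol's code off the tree from the root (left child = 0, right child = 1).

Codes:
  G: 10 (length 2)
  I: 000 (length 3)
  C: 0010 (length 4)
  J: 11 (length 2)
  A: 01 (length 2)
  F: 0011 (length 4)
Average code length: 211/94 = 2.2447 bits/symbol


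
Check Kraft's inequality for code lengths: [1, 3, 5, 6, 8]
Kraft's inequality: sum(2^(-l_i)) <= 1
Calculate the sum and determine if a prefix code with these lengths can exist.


Sum = 2^(-1) + 2^(-3) + 2^(-5) + 2^(-6) + 2^(-8)
    = 0.5 + 0.125 + 0.03125 + 0.015625 + 0.00390625
    = 173/256 = 0.67578125
Since 0.67578125 <= 1, Kraft's inequality IS satisfied.
A prefix code with these lengths CAN exist.

Kraft sum = 0.67578125. Satisfied.


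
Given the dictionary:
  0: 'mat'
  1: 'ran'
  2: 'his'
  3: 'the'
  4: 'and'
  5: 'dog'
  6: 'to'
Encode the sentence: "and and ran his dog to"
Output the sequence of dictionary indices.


Look up each word in the dictionary:
  'and' -> 4
  'and' -> 4
  'ran' -> 1
  'his' -> 2
  'dog' -> 5
  'to' -> 6

Encoded: [4, 4, 1, 2, 5, 6]


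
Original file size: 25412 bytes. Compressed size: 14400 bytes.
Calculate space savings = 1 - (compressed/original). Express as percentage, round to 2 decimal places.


ratio = compressed/original = 14400/25412 = 0.566661
savings = 1 - ratio = 1 - 0.566661 = 0.433339
as a percentage: 0.433339 * 100 = 43.33%

Space savings = 1 - 14400/25412 = 43.33%


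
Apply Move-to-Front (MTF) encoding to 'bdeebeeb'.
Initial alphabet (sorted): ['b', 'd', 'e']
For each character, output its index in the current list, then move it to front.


MTF encoding:
'b': index 0 in ['b', 'd', 'e'] -> ['b', 'd', 'e']
'd': index 1 in ['b', 'd', 'e'] -> ['d', 'b', 'e']
'e': index 2 in ['d', 'b', 'e'] -> ['e', 'd', 'b']
'e': index 0 in ['e', 'd', 'b'] -> ['e', 'd', 'b']
'b': index 2 in ['e', 'd', 'b'] -> ['b', 'e', 'd']
'e': index 1 in ['b', 'e', 'd'] -> ['e', 'b', 'd']
'e': index 0 in ['e', 'b', 'd'] -> ['e', 'b', 'd']
'b': index 1 in ['e', 'b', 'd'] -> ['b', 'e', 'd']


Output: [0, 1, 2, 0, 2, 1, 0, 1]


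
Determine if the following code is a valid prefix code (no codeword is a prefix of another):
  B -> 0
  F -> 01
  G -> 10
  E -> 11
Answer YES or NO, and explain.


Checking each pair (does one codeword prefix another?):
  B='0' vs F='01': prefix -- VIOLATION

NO -- this is NOT a valid prefix code. B (0) is a prefix of F (01).


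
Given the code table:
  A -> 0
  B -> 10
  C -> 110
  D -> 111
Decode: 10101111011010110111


Decoding:
10 -> B
10 -> B
111 -> D
10 -> B
110 -> C
10 -> B
110 -> C
111 -> D


Result: BBDBCBCD


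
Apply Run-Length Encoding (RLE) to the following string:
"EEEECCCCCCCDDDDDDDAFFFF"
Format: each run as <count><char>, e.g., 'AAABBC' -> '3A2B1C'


Scanning runs left to right:
  i=0: run of 'E' x 4 -> '4E'
  i=4: run of 'C' x 7 -> '7C'
  i=11: run of 'D' x 7 -> '7D'
  i=18: run of 'A' x 1 -> '1A'
  i=19: run of 'F' x 4 -> '4F'

RLE = 4E7C7D1A4F


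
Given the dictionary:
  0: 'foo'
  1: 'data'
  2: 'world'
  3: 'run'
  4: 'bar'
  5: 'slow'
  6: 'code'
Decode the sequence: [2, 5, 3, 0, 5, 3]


Look up each index in the dictionary:
  2 -> 'world'
  5 -> 'slow'
  3 -> 'run'
  0 -> 'foo'
  5 -> 'slow'
  3 -> 'run'

Decoded: "world slow run foo slow run"


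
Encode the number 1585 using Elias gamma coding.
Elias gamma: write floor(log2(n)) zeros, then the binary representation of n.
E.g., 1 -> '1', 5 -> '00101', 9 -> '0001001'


num_bits = floor(log2(1585)) + 1 = 11
leading_zeros = num_bits - 1 = 10
binary(1585) = 11000110001

Elias gamma(1585) = '0000000000' + '11000110001' = 000000000011000110001 (21 bits)


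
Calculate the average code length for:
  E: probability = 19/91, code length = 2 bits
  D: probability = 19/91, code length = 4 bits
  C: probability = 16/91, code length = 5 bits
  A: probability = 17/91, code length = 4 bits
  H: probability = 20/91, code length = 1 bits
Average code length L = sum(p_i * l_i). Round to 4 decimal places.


Weighted contributions p_i * l_i:
  E: (19/91) * 2 = 38/91
  D: (19/91) * 4 = 76/91
  C: (16/91) * 5 = 80/91
  A: (17/91) * 4 = 68/91
  H: (20/91) * 1 = 20/91
Sum = (38 + 76 + 80 + 68 + 20)/91 = 282/91

L = 282/91 = 3.0989 bits/symbol


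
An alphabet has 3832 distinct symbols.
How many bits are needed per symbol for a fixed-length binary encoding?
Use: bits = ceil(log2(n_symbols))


log2(3832) = 11.9039
Bracket: 2^11 = 2048 < 3832 <= 2^12 = 4096
So ceil(log2(3832)) = 12

bits = ceil(log2(3832)) = ceil(11.9039) = 12 bits


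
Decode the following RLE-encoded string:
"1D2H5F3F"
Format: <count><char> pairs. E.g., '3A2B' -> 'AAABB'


Expanding each <count><char> pair:
  1D -> 'D'
  2H -> 'HH'
  5F -> 'FFFFF'
  3F -> 'FFF'

Decoded = DHHFFFFFFFF


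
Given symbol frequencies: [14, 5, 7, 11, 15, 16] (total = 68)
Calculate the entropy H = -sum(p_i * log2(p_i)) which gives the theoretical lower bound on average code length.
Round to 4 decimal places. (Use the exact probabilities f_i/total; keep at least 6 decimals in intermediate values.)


Per-symbol terms -p_i * log2(p_i) with p_i = f_i/68:
  p = 14/68 = 0.205882: log2(p) = -2.280108, -p*log2(p) = 0.469434
  p = 5/68 = 0.073529: log2(p) = -3.765535, -p*log2(p) = 0.276878
  p = 7/68 = 0.102941: log2(p) = -3.280108, -p*log2(p) = 0.337658
  p = 11/68 = 0.161765: log2(p) = -2.628031, -p*log2(p) = 0.425123
  p = 15/68 = 0.220588: log2(p) = -2.180572, -p*log2(p) = 0.481009
  p = 16/68 = 0.235294: log2(p) = -2.087463, -p*log2(p) = 0.491168
H = 0.469434 + 0.276878 + 0.337658 + 0.425123 + 0.481009 + 0.491168 = 2.481270

H = 2.4813 bits/symbol


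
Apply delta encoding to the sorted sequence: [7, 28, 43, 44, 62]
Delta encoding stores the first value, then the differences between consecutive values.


First value: 7
Deltas:
  28 - 7 = 21
  43 - 28 = 15
  44 - 43 = 1
  62 - 44 = 18


Delta encoded: [7, 21, 15, 1, 18]


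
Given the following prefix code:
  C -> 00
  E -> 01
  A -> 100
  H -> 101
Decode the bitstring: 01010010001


Decoding step by step:
Bits 01 -> E
Bits 01 -> E
Bits 00 -> C
Bits 100 -> A
Bits 01 -> E


Decoded message: EECAE
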